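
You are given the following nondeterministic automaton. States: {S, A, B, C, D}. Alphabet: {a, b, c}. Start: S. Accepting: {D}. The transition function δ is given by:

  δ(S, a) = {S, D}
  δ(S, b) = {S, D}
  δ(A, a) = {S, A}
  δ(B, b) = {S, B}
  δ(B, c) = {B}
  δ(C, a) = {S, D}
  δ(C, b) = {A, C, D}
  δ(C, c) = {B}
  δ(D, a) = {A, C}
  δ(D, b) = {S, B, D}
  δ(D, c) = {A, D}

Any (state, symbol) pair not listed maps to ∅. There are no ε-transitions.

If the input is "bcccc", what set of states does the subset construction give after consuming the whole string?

Start in {S}.
Read 'b': S→{S, D}; now {S, D}.
Read 'c': S→∅, D→{A, D}; now {A, D}.
Read 'c': A→∅, D→{A, D}; now {A, D}.
Read 'c': A→∅, D→{A, D}; now {A, D}.
Read 'c': A→∅, D→{A, D}; now {A, D}.

{A, D}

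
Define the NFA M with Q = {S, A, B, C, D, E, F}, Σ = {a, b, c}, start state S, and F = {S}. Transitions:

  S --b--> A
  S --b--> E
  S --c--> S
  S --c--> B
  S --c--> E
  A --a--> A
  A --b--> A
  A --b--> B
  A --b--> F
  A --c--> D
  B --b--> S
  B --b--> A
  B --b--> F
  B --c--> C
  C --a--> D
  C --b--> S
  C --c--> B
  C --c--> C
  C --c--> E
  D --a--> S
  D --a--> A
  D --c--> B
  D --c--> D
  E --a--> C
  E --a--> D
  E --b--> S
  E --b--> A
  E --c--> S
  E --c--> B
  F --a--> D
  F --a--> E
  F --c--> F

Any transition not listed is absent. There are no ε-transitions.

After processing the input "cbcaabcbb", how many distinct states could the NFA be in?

5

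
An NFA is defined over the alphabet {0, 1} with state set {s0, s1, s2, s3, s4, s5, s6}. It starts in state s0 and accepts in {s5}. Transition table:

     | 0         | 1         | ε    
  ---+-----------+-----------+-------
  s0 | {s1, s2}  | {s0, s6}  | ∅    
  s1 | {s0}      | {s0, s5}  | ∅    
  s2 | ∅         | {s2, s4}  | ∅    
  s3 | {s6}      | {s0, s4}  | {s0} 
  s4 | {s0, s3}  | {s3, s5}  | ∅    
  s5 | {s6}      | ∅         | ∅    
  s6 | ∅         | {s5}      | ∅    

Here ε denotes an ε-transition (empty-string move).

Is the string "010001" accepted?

Start in {s0}.
Read '0': {s0} → {s1, s2}.
Read '1': {s1, s2} → {s0, s2, s4, s5}.
Read '0': {s0, s2, s4, s5} → {s0, s1, s2, s3, s6}.
Read '0': {s0, s1, s2, s3, s6} → {s0, s1, s2, s6}.
Read '0': {s0, s1, s2, s6} → {s0, s1, s2}.
Read '1': {s0, s1, s2} → {s0, s2, s4, s5, s6}.
The final set {s0, s2, s4, s5, s6} contains the accepting state s5.

Yes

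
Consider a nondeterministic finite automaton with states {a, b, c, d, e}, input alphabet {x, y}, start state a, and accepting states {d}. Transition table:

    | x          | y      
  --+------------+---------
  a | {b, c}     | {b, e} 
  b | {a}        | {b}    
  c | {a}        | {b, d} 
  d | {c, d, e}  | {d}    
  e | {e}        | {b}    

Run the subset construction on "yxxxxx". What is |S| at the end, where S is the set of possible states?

2

Start in {a}.
Read 'y': a→{b, e}; now {b, e}.
Read 'x': b→{a}, e→{e}; now {a, e}.
Read 'x': a→{b, c}, e→{e}; now {b, c, e}.
Read 'x': b→{a}, c→{a}, e→{e}; now {a, e}.
Read 'x': a→{b, c}, e→{e}; now {b, c, e}.
Read 'x': b→{a}, c→{a}, e→{e}; now {a, e}.
That set has 2 states.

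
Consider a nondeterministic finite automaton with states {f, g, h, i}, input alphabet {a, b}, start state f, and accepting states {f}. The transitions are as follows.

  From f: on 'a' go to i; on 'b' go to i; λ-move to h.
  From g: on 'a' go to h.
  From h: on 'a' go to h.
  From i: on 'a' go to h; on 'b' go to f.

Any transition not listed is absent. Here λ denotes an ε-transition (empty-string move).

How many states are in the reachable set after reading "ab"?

2

Start: ε-closure({f}) = {f, h}.
Read 'a': f→{i}, h→{h}; now {h, i}.
Read 'b': h→∅, i→{f}; union {f}; ε-closure = {f, h}.
That set has 2 states.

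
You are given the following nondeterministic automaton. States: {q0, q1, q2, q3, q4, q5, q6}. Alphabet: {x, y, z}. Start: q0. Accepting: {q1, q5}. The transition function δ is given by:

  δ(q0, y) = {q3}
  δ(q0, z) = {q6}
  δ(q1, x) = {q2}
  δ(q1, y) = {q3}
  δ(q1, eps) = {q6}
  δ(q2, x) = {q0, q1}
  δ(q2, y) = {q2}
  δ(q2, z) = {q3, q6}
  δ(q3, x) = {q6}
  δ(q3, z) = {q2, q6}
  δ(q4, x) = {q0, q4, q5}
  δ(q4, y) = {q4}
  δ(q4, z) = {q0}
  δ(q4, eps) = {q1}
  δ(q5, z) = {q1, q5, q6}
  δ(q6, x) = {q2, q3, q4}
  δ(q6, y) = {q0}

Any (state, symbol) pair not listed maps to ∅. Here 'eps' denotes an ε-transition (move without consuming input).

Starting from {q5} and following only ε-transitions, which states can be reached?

Begin with {q5}.
No ε-moves leave this set, so the closure equals the set itself.

{q5}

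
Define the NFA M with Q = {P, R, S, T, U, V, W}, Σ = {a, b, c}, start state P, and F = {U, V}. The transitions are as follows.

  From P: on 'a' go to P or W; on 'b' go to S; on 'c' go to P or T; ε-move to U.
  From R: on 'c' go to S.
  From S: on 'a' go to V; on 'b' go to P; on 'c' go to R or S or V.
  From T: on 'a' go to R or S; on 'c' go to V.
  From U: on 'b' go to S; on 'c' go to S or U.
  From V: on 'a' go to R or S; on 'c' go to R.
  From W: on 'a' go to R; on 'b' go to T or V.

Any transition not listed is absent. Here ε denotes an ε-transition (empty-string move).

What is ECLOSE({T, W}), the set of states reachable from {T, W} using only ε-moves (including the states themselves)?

Begin with {T, W}.
No ε-moves leave this set, so the closure equals the set itself.

{T, W}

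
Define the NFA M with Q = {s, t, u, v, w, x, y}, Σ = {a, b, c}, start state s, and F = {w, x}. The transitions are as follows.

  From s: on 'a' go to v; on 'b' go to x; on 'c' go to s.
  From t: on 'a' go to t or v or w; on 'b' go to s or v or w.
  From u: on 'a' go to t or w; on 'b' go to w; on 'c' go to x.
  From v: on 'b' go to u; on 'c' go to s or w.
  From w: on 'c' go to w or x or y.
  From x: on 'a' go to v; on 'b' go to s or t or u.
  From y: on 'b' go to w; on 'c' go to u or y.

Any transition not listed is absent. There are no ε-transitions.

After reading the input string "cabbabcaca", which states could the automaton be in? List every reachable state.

∅

Start in {s}.
Read 'c': s→{s}; now {s}.
Read 'a': s→{v}; now {v}.
Read 'b': v→{u}; now {u}.
Read 'b': u→{w}; now {w}.
Read 'a': w→∅; now ∅.
The set is empty and remains empty for the remaining 5 symbols.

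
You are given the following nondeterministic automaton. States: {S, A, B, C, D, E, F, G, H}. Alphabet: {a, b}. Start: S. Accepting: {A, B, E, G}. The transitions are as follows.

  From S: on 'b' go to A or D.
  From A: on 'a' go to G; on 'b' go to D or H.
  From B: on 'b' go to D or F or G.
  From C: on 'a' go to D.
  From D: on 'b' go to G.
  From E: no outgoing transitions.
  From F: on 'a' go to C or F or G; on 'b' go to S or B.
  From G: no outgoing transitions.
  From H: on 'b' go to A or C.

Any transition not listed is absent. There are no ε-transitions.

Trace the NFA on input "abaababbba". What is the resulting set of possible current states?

∅

Start in {S}.
Read 'a': {S} → ∅.
The set is empty and remains empty for the remaining 9 symbols.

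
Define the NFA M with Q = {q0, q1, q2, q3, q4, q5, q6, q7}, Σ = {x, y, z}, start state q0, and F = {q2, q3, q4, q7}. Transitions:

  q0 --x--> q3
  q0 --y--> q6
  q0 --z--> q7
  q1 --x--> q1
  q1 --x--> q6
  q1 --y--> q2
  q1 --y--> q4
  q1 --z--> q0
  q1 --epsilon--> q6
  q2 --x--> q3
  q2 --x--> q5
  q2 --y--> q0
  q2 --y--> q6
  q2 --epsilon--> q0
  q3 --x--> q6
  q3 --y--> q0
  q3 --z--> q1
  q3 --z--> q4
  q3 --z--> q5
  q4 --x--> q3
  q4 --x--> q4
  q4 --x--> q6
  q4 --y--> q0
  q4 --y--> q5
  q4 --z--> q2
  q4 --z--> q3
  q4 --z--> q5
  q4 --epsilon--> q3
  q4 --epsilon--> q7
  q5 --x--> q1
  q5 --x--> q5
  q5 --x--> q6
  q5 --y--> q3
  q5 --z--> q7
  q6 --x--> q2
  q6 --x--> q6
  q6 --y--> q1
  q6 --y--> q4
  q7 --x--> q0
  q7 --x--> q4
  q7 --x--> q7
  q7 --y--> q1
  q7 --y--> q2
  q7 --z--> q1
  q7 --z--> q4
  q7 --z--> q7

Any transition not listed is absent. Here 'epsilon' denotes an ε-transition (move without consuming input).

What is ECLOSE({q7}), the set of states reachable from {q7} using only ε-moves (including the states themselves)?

Begin with {q7}.
No ε-moves leave this set, so the closure equals the set itself.

{q7}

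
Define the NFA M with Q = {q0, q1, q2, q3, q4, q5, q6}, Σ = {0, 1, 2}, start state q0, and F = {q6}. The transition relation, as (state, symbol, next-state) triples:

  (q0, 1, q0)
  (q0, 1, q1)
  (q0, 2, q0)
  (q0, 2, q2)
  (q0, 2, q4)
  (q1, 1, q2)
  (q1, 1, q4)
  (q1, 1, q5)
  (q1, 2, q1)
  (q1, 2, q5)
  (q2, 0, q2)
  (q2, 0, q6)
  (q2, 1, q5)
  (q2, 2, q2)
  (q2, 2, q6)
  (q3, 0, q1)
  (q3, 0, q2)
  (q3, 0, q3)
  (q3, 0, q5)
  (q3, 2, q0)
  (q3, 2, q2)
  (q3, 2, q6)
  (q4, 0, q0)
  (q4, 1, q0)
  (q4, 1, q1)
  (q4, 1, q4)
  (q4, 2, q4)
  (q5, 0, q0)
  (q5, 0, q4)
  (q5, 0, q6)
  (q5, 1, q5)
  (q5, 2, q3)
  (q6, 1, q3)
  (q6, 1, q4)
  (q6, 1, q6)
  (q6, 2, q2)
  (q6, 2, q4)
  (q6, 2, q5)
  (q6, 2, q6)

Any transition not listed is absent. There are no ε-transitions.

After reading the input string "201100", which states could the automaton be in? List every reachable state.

{q0, q1, q2, q3, q4, q5, q6}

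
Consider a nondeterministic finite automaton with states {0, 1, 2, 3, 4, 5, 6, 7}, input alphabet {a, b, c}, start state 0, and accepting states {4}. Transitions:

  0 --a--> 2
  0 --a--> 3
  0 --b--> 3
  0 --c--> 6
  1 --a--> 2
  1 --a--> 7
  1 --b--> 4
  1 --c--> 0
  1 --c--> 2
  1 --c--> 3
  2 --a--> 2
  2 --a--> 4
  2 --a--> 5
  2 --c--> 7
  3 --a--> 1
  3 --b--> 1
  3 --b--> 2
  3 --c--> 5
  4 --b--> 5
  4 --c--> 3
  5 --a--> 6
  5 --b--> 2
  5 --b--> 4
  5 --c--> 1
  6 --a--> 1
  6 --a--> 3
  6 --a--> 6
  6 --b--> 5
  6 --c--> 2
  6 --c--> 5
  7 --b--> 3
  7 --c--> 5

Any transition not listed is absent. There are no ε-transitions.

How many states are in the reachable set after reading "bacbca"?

6

Start in {0}.
Read 'b': 0→{3}; now {3}.
Read 'a': 3→{1}; now {1}.
Read 'c': 1→{0, 2, 3}; now {0, 2, 3}.
Read 'b': 0→{3}, 2→∅, 3→{1, 2}; now {1, 2, 3}.
Read 'c': 1→{0, 2, 3}, 2→{7}, 3→{5}; now {0, 2, 3, 5, 7}.
Read 'a': 0→{2, 3}, 2→{2, 4, 5}, 3→{1}, 5→{6}, 7→∅; now {1, 2, 3, 4, 5, 6}.
That set has 6 states.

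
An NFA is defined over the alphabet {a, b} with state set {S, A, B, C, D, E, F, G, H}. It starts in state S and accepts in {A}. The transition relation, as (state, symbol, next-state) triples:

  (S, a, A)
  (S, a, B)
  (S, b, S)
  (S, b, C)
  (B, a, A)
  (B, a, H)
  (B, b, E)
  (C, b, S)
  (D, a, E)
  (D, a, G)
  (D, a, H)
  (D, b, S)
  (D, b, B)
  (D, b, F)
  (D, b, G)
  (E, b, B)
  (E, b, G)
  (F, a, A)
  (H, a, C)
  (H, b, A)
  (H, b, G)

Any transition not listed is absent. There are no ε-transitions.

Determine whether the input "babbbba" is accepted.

Start in {S}.
Read 'b': S→{S, C}; now {S, C}.
Read 'a': S→{A, B}, C→∅; now {A, B}.
Read 'b': A→∅, B→{E}; now {E}.
Read 'b': E→{B, G}; now {B, G}.
Read 'b': B→{E}, G→∅; now {E}.
Read 'b': E→{B, G}; now {B, G}.
Read 'a': B→{A, H}, G→∅; now {A, H}.
The final set {A, H} contains the accepting state A.

Yes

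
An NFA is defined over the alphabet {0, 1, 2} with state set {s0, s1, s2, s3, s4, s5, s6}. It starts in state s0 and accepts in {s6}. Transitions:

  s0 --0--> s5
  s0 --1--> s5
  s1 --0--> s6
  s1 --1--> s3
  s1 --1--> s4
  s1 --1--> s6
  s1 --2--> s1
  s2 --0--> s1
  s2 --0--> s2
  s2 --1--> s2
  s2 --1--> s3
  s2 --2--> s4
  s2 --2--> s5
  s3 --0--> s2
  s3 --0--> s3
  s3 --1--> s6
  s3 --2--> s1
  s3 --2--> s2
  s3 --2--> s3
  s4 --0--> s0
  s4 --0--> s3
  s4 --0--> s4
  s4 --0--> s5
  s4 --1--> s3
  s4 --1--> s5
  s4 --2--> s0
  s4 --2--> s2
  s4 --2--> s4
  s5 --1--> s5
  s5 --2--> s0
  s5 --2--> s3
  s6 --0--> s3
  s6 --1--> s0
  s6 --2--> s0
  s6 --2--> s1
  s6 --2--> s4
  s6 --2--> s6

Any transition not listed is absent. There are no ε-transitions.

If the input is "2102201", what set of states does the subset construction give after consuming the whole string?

Start in {s0}.
Read '2': {s0} → ∅.
The set is empty and remains empty for the remaining 6 symbols.

∅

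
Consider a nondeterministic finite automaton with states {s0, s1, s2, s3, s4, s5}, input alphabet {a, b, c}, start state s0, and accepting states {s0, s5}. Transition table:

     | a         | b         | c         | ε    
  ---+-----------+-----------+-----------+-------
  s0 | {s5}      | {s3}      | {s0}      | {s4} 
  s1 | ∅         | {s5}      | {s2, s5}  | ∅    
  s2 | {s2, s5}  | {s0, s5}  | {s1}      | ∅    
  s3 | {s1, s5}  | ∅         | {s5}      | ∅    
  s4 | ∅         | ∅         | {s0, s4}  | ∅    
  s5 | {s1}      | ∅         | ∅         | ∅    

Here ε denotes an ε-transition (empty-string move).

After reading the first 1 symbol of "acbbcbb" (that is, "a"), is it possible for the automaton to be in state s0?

Start: ε-closure({s0}) = {s0, s4}.
Read 'a': {s0, s4} → {s5}.
State s0 is not in {s5}.

No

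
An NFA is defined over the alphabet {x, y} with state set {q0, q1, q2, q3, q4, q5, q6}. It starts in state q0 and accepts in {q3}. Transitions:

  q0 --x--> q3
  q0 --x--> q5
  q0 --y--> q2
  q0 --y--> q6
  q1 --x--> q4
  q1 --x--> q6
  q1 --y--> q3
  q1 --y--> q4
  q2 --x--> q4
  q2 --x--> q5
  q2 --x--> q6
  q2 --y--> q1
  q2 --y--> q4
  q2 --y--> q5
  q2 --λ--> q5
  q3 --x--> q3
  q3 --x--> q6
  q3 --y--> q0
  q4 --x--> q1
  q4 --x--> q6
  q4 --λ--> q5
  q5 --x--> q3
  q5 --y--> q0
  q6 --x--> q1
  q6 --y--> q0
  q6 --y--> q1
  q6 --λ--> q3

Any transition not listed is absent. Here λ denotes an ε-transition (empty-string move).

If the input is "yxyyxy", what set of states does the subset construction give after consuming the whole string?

{q0, q1, q3, q4, q5}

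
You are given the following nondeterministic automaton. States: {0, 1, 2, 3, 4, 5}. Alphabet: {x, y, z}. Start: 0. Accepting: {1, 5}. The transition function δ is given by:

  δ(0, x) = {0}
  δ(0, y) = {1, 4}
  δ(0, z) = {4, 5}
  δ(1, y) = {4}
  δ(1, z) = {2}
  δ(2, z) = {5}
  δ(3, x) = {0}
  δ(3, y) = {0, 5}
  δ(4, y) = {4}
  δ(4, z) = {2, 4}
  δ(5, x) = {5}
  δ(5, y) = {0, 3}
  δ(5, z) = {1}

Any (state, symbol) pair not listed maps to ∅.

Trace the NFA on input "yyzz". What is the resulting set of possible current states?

{2, 4, 5}

Start in {0}.
Read 'y': 0→{1, 4}; now {1, 4}.
Read 'y': 1→{4}, 4→{4}; now {4}.
Read 'z': 4→{2, 4}; now {2, 4}.
Read 'z': 2→{5}, 4→{2, 4}; now {2, 4, 5}.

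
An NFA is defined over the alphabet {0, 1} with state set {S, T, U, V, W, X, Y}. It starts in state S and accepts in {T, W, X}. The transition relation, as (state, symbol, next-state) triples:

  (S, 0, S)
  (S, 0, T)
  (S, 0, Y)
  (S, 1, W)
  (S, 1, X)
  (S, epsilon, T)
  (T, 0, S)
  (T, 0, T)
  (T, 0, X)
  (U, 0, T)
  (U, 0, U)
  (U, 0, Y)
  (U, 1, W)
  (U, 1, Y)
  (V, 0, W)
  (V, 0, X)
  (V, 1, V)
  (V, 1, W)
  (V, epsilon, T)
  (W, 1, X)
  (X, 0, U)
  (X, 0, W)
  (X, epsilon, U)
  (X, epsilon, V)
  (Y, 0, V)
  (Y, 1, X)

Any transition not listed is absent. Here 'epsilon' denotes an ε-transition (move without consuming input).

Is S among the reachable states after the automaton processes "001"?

No

Start: ε-closure({S}) = {S, T}.
Read '0': S→{S, T, Y}, T→{S, T, X}; union {S, T, X, Y}; ε-closure = {S, T, U, V, X, Y}.
Read '0': S→{S, T, Y}, T→{S, T, X}, U→{T, U, Y}, V→{W, X}, X→{U, W}, Y→{V}; now {S, T, U, V, W, X, Y}.
Read '1': S→{W, X}, T→∅, U→{W, Y}, V→{V, W}, W→{X}, X→∅, Y→{X}; union {V, W, X, Y}; ε-closure = {T, U, V, W, X, Y}.
State S is not in {T, U, V, W, X, Y}.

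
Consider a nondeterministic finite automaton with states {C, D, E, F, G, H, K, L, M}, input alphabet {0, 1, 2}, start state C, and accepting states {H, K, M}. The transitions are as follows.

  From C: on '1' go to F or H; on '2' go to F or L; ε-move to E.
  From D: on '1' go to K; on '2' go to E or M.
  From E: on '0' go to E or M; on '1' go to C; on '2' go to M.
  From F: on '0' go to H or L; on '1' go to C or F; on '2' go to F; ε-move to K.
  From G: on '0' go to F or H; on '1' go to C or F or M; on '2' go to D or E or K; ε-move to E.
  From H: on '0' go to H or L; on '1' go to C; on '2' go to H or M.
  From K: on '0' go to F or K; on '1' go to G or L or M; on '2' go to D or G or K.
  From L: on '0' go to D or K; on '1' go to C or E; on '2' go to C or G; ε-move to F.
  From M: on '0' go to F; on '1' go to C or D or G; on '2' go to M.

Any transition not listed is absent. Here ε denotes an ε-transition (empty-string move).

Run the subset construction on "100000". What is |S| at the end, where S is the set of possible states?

7

Start: ε-closure({C}) = {C, E}.
Read '1': C→{F, H}, E→{C}; union {C, F, H}; ε-closure = {C, E, F, H, K}.
Read '0': C→∅, E→{E, M}, F→{H, L}, H→{H, L}, K→{F, K}; now {E, F, H, K, L, M}.
Read '0': E→{E, M}, F→{H, L}, H→{H, L}, K→{F, K}, L→{D, K}, M→{F}; now {D, E, F, H, K, L, M}.
Read '0': D→∅, E→{E, M}, F→{H, L}, H→{H, L}, K→{F, K}, L→{D, K}, M→{F}; now {D, E, F, H, K, L, M}.
Read '0': D→∅, E→{E, M}, F→{H, L}, H→{H, L}, K→{F, K}, L→{D, K}, M→{F}; now {D, E, F, H, K, L, M}.
Read '0': D→∅, E→{E, M}, F→{H, L}, H→{H, L}, K→{F, K}, L→{D, K}, M→{F}; now {D, E, F, H, K, L, M}.
That set has 7 states.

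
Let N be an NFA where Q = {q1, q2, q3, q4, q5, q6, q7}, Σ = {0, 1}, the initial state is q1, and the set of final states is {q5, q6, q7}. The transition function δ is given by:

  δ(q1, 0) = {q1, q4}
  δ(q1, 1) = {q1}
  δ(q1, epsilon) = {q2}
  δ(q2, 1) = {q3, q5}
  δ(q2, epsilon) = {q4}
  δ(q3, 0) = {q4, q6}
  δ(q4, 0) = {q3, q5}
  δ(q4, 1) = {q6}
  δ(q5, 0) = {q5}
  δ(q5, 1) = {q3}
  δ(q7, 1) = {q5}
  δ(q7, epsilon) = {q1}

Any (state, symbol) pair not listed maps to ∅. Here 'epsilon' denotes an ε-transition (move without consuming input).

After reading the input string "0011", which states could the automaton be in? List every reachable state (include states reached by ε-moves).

{q1, q2, q3, q4, q5, q6}

Start: ε-closure({q1}) = {q1, q2, q4}.
Read '0': q1→{q1, q4}, q2→∅, q4→{q3, q5}; union {q1, q3, q4, q5}; ε-closure = {q1, q2, q3, q4, q5}.
Read '0': q1→{q1, q4}, q2→∅, q3→{q4, q6}, q4→{q3, q5}, q5→{q5}; union {q1, q3, q4, q5, q6}; ε-closure = {q1, q2, q3, q4, q5, q6}.
Read '1': q1→{q1}, q2→{q3, q5}, q3→∅, q4→{q6}, q5→{q3}, q6→∅; union {q1, q3, q5, q6}; ε-closure = {q1, q2, q3, q4, q5, q6}.
Read '1': q1→{q1}, q2→{q3, q5}, q3→∅, q4→{q6}, q5→{q3}, q6→∅; union {q1, q3, q5, q6}; ε-closure = {q1, q2, q3, q4, q5, q6}.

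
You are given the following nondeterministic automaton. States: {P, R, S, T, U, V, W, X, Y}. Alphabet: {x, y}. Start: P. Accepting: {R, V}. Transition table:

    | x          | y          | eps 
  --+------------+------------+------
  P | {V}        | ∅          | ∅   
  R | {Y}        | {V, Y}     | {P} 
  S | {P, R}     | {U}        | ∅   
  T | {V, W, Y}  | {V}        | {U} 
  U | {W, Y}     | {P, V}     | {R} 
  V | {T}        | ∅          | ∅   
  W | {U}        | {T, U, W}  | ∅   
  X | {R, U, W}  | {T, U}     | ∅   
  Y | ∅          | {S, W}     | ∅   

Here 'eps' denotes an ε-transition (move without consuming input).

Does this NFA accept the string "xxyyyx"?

Yes

Start in {P}.
Read 'x': {P} → {V}.
Read 'x': {V} → {P, R, T, U}.
Read 'y': {P, R, T, U} → {P, V, Y}.
Read 'y': {P, V, Y} → {S, W}.
Read 'y': {S, W} → {P, R, T, U, W}.
Read 'x': {P, R, T, U, W} → {P, R, U, V, W, Y}.
The final set {P, R, U, V, W, Y} contains the accepting states R, V.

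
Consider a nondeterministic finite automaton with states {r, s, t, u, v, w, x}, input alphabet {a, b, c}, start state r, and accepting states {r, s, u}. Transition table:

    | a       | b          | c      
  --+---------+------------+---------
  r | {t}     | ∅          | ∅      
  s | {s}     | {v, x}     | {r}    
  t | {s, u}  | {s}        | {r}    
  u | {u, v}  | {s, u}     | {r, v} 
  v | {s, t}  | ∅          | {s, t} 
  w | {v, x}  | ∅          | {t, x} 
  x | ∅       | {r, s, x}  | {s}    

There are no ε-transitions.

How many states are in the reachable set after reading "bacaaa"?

0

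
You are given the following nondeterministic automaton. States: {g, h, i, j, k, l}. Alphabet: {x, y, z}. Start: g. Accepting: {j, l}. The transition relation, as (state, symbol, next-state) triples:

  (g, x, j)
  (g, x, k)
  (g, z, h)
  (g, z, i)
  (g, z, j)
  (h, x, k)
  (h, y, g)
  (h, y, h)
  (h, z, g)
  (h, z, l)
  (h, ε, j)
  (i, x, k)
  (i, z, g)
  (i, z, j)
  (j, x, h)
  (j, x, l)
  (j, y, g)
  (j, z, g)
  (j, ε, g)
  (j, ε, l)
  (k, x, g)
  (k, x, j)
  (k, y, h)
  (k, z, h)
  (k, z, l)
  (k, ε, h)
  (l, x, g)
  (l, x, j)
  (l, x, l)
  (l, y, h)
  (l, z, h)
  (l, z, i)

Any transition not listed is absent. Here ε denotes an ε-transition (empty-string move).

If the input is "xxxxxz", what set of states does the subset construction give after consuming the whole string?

{g, h, i, j, l}

Start in {g}.
Read 'x': g→{j, k}; union {j, k}; ε-closure = {g, h, j, k, l}.
Read 'x': g→{j, k}, h→{k}, j→{h, l}, k→{g, j}, l→{g, j, l}; now {g, h, j, k, l}.
Read 'x': g→{j, k}, h→{k}, j→{h, l}, k→{g, j}, l→{g, j, l}; now {g, h, j, k, l}.
Read 'x': g→{j, k}, h→{k}, j→{h, l}, k→{g, j}, l→{g, j, l}; now {g, h, j, k, l}.
Read 'x': g→{j, k}, h→{k}, j→{h, l}, k→{g, j}, l→{g, j, l}; now {g, h, j, k, l}.
Read 'z': g→{h, i, j}, h→{g, l}, j→{g}, k→{h, l}, l→{h, i}; now {g, h, i, j, l}.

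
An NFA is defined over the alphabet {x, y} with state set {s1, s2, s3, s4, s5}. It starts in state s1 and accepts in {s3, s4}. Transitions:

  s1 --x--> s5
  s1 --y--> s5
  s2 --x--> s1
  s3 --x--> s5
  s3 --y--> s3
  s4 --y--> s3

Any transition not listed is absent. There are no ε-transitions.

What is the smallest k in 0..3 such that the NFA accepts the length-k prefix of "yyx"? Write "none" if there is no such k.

Start in {s1}.
Read 'y': s1→{s5}; now {s5}.
Read 'y': s5→∅; now ∅.
The set is empty and remains empty for the remaining 1 symbol.
No reachable set along the way intersects F.

none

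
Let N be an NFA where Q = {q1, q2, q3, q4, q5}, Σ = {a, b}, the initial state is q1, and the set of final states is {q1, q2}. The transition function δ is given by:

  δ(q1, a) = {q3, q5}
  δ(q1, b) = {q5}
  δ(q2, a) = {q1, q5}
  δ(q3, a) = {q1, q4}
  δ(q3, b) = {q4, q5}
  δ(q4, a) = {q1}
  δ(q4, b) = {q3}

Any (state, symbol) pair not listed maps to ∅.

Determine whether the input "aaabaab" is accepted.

No

Start in {q1}.
Read 'a': {q1} → {q3, q5}.
Read 'a': {q3, q5} → {q1, q4}.
Read 'a': {q1, q4} → {q1, q3, q5}.
Read 'b': {q1, q3, q5} → {q4, q5}.
Read 'a': {q4, q5} → {q1}.
Read 'a': {q1} → {q3, q5}.
Read 'b': {q3, q5} → {q4, q5}.
The final set {q4, q5} contains no accepting state.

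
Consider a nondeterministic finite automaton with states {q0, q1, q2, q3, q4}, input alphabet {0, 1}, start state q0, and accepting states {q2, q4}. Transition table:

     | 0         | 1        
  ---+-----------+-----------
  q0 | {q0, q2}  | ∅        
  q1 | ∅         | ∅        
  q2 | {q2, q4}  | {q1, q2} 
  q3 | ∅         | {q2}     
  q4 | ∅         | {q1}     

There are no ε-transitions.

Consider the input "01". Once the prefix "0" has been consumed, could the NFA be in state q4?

No

Start in {q0}.
Read '0': {q0} → {q0, q2}.
State q4 is not in {q0, q2}.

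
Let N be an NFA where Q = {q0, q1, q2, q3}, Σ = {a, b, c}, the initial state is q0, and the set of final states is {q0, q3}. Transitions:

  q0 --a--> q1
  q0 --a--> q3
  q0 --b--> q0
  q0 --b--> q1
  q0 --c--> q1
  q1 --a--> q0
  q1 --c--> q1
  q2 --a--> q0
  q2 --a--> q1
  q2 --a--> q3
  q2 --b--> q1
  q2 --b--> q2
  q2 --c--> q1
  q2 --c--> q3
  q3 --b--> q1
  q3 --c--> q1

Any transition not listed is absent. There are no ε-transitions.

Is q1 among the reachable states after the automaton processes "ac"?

Yes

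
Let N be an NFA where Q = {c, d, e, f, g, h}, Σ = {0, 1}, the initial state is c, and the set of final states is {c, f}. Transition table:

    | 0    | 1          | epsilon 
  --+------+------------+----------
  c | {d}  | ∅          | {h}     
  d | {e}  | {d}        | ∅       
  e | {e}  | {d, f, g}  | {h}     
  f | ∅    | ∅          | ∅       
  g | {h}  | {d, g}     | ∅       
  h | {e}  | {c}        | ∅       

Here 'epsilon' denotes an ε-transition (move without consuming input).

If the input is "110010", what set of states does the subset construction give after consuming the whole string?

Start: ε-closure({c}) = {c, h}.
Read '1': {c, h} → {c, h}.
Read '1': {c, h} → {c, h}.
Read '0': {c, h} → {d, e, h}.
Read '0': {d, e, h} → {e, h}.
Read '1': {e, h} → {c, d, f, g, h}.
Read '0': {c, d, f, g, h} → {d, e, h}.

{d, e, h}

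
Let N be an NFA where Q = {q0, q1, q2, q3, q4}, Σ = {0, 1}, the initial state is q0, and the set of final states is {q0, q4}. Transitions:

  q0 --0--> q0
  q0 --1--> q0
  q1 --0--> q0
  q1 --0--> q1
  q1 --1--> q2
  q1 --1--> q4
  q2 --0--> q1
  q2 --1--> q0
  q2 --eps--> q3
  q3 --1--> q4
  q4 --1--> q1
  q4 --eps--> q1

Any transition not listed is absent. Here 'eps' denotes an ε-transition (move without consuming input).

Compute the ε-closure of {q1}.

{q1}

Begin with {q1}.
No ε-moves leave this set, so the closure equals the set itself.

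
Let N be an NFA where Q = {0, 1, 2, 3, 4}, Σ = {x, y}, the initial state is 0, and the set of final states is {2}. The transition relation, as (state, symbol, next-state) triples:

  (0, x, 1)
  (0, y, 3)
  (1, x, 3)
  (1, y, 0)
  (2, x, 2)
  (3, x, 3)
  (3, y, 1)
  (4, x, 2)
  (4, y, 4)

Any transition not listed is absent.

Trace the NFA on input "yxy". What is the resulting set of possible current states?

{1}

Start in {0}.
Read 'y': 0→{3}; now {3}.
Read 'x': 3→{3}; now {3}.
Read 'y': 3→{1}; now {1}.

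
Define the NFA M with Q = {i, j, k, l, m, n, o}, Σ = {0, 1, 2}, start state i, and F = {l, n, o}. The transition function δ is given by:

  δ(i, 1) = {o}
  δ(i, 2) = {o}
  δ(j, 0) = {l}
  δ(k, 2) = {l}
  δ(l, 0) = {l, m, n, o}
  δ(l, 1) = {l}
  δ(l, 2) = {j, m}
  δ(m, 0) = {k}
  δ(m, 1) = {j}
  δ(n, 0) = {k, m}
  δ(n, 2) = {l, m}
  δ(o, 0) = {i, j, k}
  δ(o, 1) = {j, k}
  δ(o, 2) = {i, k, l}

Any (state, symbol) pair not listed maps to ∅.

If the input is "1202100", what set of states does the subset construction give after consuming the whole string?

{i, j, k, l, m, n, o}

Start in {i}.
Read '1': {i} → {o}.
Read '2': {o} → {i, k, l}.
Read '0': {i, k, l} → {l, m, n, o}.
Read '2': {l, m, n, o} → {i, j, k, l, m}.
Read '1': {i, j, k, l, m} → {j, l, o}.
Read '0': {j, l, o} → {i, j, k, l, m, n, o}.
Read '0': {i, j, k, l, m, n, o} → {i, j, k, l, m, n, o}.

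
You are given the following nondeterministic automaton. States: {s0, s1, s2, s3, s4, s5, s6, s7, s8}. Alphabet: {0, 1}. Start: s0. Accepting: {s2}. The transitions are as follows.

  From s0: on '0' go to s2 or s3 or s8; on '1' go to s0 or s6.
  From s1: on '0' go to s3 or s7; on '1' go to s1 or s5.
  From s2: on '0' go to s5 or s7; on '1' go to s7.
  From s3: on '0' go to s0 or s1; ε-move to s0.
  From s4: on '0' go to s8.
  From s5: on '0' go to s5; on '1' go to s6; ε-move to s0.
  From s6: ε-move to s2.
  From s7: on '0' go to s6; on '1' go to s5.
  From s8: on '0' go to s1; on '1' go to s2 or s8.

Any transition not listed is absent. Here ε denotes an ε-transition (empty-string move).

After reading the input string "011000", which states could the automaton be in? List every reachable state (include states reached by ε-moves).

Start in {s0}.
Read '0': {s0} → {s0, s2, s3, s8}.
Read '1': {s0, s2, s3, s8} → {s0, s2, s6, s7, s8}.
Read '1': {s0, s2, s6, s7, s8} → {s0, s2, s5, s6, s7, s8}.
Read '0': {s0, s2, s5, s6, s7, s8} → {s0, s1, s2, s3, s5, s6, s7, s8}.
Read '0': {s0, s1, s2, s3, s5, s6, s7, s8} → {s0, s1, s2, s3, s5, s6, s7, s8}.
Read '0': {s0, s1, s2, s3, s5, s6, s7, s8} → {s0, s1, s2, s3, s5, s6, s7, s8}.

{s0, s1, s2, s3, s5, s6, s7, s8}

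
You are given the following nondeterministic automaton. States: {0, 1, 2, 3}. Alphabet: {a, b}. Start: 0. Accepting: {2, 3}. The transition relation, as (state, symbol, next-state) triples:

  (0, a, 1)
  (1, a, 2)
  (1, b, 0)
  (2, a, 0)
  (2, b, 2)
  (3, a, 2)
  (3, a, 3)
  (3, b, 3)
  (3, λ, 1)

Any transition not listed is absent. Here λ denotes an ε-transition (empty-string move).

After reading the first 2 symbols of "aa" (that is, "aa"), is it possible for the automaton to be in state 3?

No

Start in {0}.
Read 'a': {0} → {1}.
Read 'a': {1} → {2}.
State 3 is not in {2}.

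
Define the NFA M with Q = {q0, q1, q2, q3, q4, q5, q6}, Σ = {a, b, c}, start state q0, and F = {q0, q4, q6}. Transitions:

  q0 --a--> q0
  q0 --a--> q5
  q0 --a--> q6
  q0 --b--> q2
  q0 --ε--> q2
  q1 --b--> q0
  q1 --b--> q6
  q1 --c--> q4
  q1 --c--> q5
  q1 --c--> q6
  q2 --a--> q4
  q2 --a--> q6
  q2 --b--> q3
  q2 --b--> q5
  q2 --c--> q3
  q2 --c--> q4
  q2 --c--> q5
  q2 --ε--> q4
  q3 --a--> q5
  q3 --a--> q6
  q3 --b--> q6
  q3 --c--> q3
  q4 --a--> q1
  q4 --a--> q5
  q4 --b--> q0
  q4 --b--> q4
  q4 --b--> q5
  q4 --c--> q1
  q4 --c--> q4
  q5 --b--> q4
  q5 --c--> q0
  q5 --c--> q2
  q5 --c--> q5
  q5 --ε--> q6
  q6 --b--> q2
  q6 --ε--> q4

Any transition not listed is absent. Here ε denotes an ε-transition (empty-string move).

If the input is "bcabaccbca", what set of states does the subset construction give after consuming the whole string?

{q0, q1, q2, q4, q5, q6}

Start: ε-closure({q0}) = {q0, q2, q4}.
Read 'b': {q0, q2, q4} → {q0, q2, q3, q4, q5, q6}.
Read 'c': {q0, q2, q3, q4, q5, q6} → {q0, q1, q2, q3, q4, q5, q6}.
Read 'a': {q0, q1, q2, q3, q4, q5, q6} → {q0, q1, q2, q4, q5, q6}.
Read 'b': {q0, q1, q2, q4, q5, q6} → {q0, q2, q3, q4, q5, q6}.
Read 'a': {q0, q2, q3, q4, q5, q6} → {q0, q1, q2, q4, q5, q6}.
Read 'c': {q0, q1, q2, q4, q5, q6} → {q0, q1, q2, q3, q4, q5, q6}.
Read 'c': {q0, q1, q2, q3, q4, q5, q6} → {q0, q1, q2, q3, q4, q5, q6}.
Read 'b': {q0, q1, q2, q3, q4, q5, q6} → {q0, q2, q3, q4, q5, q6}.
Read 'c': {q0, q2, q3, q4, q5, q6} → {q0, q1, q2, q3, q4, q5, q6}.
Read 'a': {q0, q1, q2, q3, q4, q5, q6} → {q0, q1, q2, q4, q5, q6}.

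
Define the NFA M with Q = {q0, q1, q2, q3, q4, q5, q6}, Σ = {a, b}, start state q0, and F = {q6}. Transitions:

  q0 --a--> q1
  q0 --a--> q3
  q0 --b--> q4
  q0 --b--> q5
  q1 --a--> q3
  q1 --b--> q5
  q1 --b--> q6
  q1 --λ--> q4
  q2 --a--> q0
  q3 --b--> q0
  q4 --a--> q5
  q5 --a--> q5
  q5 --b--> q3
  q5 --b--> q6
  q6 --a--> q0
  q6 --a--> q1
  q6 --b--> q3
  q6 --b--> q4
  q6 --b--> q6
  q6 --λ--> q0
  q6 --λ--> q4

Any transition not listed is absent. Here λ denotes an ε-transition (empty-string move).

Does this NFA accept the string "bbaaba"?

No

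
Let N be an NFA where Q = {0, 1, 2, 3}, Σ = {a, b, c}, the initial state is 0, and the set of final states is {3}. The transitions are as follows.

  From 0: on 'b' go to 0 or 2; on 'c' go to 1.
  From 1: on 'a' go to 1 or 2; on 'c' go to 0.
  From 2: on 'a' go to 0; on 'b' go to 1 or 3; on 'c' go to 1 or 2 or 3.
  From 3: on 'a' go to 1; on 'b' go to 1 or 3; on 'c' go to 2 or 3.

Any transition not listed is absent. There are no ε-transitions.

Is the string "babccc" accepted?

Yes

Start in {0}.
Read 'b': 0→{0, 2}; now {0, 2}.
Read 'a': 0→∅, 2→{0}; now {0}.
Read 'b': 0→{0, 2}; now {0, 2}.
Read 'c': 0→{1}, 2→{1, 2, 3}; now {1, 2, 3}.
Read 'c': 1→{0}, 2→{1, 2, 3}, 3→{2, 3}; now {0, 1, 2, 3}.
Read 'c': 0→{1}, 1→{0}, 2→{1, 2, 3}, 3→{2, 3}; now {0, 1, 2, 3}.
The final set {0, 1, 2, 3} contains the accepting state 3.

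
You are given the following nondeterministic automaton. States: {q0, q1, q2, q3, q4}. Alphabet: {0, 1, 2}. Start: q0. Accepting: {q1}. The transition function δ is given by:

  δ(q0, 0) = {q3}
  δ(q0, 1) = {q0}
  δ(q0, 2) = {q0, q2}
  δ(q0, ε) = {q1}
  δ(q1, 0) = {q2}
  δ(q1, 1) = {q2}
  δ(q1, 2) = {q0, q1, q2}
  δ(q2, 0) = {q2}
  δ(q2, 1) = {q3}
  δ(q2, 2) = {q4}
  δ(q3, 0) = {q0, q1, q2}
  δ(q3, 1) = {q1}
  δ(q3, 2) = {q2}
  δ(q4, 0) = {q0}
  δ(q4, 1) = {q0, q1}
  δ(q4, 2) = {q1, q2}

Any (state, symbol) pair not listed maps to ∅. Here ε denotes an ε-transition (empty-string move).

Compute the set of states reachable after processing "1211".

Start: ε-closure({q0}) = {q0, q1}.
Read '1': q0→{q0}, q1→{q2}; union {q0, q2}; ε-closure = {q0, q1, q2}.
Read '2': q0→{q0, q2}, q1→{q0, q1, q2}, q2→{q4}; now {q0, q1, q2, q4}.
Read '1': q0→{q0}, q1→{q2}, q2→{q3}, q4→{q0, q1}; now {q0, q1, q2, q3}.
Read '1': q0→{q0}, q1→{q2}, q2→{q3}, q3→{q1}; now {q0, q1, q2, q3}.

{q0, q1, q2, q3}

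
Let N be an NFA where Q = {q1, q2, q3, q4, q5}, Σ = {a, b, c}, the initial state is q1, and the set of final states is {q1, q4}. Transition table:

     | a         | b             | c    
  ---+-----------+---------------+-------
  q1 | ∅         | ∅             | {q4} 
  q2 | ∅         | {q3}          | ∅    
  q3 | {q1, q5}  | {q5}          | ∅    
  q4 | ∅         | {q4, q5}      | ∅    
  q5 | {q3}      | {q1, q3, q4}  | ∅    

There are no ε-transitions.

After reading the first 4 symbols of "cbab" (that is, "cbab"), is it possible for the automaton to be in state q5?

Yes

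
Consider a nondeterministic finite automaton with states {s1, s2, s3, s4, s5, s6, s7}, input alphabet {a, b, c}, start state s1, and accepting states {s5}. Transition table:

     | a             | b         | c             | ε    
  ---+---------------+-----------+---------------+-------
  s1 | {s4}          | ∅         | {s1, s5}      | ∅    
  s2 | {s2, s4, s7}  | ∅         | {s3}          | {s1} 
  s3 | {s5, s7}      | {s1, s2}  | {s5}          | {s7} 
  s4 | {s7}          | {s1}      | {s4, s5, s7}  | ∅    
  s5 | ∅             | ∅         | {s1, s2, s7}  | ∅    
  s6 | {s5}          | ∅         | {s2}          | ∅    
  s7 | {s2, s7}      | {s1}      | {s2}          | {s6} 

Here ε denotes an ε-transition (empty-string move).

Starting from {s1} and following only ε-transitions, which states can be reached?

{s1}

Begin with {s1}.
No ε-moves leave this set, so the closure equals the set itself.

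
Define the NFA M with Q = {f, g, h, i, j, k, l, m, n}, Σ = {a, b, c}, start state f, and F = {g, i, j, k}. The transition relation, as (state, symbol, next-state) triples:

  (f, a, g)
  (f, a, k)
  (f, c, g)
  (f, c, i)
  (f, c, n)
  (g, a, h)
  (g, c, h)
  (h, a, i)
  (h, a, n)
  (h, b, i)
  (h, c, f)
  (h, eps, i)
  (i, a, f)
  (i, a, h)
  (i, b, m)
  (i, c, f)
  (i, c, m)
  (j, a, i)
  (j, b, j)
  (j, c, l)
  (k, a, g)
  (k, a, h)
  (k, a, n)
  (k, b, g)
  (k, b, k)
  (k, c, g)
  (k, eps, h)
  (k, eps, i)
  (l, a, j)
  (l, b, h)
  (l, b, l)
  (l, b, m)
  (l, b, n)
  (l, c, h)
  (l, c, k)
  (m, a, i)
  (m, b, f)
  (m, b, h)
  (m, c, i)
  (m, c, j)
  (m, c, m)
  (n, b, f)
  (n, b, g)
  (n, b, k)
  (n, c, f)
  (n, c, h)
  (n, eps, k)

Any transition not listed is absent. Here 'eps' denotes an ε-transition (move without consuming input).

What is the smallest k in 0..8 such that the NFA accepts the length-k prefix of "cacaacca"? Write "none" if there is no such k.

Start in {f}.
Read 'c': f→{g, i, n}; union {g, i, n}; ε-closure = {g, h, i, k, n}.
None of the earlier sets intersect F, but {g, h, i, k, n} does.

1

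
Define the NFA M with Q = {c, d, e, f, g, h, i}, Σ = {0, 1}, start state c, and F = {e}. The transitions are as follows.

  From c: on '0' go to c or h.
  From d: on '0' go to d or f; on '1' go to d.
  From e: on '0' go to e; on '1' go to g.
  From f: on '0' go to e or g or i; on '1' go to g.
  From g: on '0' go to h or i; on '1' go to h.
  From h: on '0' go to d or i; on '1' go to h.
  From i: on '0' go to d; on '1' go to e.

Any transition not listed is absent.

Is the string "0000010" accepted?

Yes

Start in {c}.
Read '0': {c} → {c, h}.
Read '0': {c, h} → {c, d, h, i}.
Read '0': {c, d, h, i} → {c, d, f, h, i}.
Read '0': {c, d, f, h, i} → {c, d, e, f, g, h, i}.
Read '0': {c, d, e, f, g, h, i} → {c, d, e, f, g, h, i}.
Read '1': {c, d, e, f, g, h, i} → {d, e, g, h}.
Read '0': {d, e, g, h} → {d, e, f, h, i}.
The final set {d, e, f, h, i} contains the accepting state e.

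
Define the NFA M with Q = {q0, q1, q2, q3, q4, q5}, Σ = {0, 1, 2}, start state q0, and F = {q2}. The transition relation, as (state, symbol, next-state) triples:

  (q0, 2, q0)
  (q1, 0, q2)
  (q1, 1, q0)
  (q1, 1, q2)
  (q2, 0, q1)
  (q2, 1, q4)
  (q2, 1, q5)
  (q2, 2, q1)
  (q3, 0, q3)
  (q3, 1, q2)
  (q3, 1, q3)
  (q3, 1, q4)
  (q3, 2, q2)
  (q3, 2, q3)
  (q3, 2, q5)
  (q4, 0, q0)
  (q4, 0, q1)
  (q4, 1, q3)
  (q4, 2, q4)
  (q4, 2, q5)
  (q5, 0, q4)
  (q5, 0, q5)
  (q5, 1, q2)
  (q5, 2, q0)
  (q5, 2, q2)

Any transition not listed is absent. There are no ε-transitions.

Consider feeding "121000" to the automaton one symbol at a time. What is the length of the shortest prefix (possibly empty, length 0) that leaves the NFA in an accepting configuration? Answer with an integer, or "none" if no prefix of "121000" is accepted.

none

Start in {q0}.
Read '1': q0→∅; now ∅.
The set is empty and remains empty for the remaining 5 symbols.
No reachable set along the way intersects F.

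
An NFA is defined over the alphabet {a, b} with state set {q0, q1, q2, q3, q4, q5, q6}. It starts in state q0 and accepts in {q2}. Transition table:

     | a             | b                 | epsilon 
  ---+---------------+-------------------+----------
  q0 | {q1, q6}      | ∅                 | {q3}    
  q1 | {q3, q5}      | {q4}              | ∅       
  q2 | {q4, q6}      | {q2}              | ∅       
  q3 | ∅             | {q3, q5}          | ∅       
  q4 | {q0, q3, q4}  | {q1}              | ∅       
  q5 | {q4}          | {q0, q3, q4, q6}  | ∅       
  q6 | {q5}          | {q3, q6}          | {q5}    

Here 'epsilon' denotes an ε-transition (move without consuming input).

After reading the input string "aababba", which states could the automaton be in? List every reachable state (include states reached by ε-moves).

{q0, q1, q3, q4, q5, q6}

Start: ε-closure({q0}) = {q0, q3}.
Read 'a': {q0, q3} → {q1, q5, q6}.
Read 'a': {q1, q5, q6} → {q3, q4, q5}.
Read 'b': {q3, q4, q5} → {q0, q1, q3, q4, q5, q6}.
Read 'a': {q0, q1, q3, q4, q5, q6} → {q0, q1, q3, q4, q5, q6}.
Read 'b': {q0, q1, q3, q4, q5, q6} → {q0, q1, q3, q4, q5, q6}.
Read 'b': {q0, q1, q3, q4, q5, q6} → {q0, q1, q3, q4, q5, q6}.
Read 'a': {q0, q1, q3, q4, q5, q6} → {q0, q1, q3, q4, q5, q6}.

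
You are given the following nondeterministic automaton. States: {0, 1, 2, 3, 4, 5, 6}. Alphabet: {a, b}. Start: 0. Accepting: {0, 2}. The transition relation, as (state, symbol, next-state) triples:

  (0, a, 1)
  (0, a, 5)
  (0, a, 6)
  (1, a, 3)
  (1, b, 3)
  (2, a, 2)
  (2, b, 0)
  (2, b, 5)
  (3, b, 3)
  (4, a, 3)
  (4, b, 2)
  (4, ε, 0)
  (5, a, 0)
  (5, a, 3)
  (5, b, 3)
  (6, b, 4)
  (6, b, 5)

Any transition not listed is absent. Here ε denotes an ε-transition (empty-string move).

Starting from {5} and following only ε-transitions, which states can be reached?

{5}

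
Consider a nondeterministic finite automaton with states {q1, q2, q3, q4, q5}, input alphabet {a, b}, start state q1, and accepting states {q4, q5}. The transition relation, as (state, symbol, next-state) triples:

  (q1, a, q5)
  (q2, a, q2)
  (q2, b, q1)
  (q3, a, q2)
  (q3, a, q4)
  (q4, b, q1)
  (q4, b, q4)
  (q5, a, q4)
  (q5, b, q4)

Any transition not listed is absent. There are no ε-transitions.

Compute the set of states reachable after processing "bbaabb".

∅

Start in {q1}.
Read 'b': q1→∅; now ∅.
The set is empty and remains empty for the remaining 5 symbols.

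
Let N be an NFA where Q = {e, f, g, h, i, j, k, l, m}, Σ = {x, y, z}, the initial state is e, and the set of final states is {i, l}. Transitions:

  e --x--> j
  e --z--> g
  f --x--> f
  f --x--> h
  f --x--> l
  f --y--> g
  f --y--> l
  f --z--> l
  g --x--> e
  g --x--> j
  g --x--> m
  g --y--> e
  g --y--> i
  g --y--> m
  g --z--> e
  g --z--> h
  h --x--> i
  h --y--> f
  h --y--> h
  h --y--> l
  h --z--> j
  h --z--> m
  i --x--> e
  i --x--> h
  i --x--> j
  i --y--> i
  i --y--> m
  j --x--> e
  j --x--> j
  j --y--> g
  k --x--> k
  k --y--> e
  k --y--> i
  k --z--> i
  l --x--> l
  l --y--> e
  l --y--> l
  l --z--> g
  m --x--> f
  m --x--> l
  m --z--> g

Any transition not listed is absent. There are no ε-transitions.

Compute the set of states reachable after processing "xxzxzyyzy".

{e, i, m}

Start in {e}.
Read 'x': e→{j}; now {j}.
Read 'x': j→{e, j}; now {e, j}.
Read 'z': e→{g}, j→∅; now {g}.
Read 'x': g→{e, j, m}; now {e, j, m}.
Read 'z': e→{g}, j→∅, m→{g}; now {g}.
Read 'y': g→{e, i, m}; now {e, i, m}.
Read 'y': e→∅, i→{i, m}, m→∅; now {i, m}.
Read 'z': i→∅, m→{g}; now {g}.
Read 'y': g→{e, i, m}; now {e, i, m}.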